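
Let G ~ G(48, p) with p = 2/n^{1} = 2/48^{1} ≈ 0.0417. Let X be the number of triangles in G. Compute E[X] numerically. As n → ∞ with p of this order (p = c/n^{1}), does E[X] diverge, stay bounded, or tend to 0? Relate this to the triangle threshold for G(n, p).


Number of potential triangles: C(48, 3) = 17296.
Each occurs with probability p³ ≈ (0.0417)³ ≈ 7.23380e-05.
By linearity: E[X] = C(48, 3)·p³ ≈ 17296 · 7.23380e-05 ≈ 1.251.
Here α = 1, so p = 2/n is exactly at the triangle threshold p ~ 1/n. Asymptotically E[X] → c³/6 = 2³/6 = 4/3 ≈ 1.333, a bounded constant. In this regime the triangle count is asymptotically Poisson(c³/6).

E[X] ≈ 1.251; in regime p = Θ(1/n^{1}) E[X] stays bounded (at the triangle threshold p ~ 1/n).


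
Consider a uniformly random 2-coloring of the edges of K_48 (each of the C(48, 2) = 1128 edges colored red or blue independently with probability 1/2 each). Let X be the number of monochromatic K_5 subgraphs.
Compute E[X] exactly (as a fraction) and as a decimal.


Let X = Σ_S X_S over the C(48, 5) = 1712304 subsets S of size 5, where X_S = 1 if the K_5 on S is monochromatic.
For a fixed S, the K_5 on S has C(5, 2) = 10 edges. P[all 10 edges red] = (1/2)^10, and likewise for blue, so P[monochromatic] = 2·(1/2)^10 = 2^{1 − 10} = 1/512.
By linearity of expectation: E[X] = C(48, 5) · 2^{1 − 10} = 1712304 · 1/512 = 107019/32.
Numerically: E[X] ≈ 3344.3438.

E[X] = C(48,5)·2^(1−C(5,2)) = 107019/32 ≈ 3344.3438.


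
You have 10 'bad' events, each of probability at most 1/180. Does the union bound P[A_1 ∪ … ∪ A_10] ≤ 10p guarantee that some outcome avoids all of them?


Union bound: P[∪_{i=1}^{10} A_i] ≤ Σ_i P[A_i] ≤ 10·p = 10·(1/180) = 1/18.
Numerically: 1/18 ≈ 0.055556.
Is 1/18 < 1? YES.
Since P[∪ A_i] ≤ 1/18 < 1, the complement has P[∩ A_i^c] ≥ 1 − 1/18 = 17/18 > 0, so some outcome avoids every A_i.

10·p = 1/18 ≈ 0.055556; existence CERTIFIED by the union bound.


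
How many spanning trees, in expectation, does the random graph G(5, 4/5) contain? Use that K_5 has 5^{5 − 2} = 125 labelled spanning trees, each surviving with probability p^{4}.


K_5 has 5^{5 − 2} = 125 labelled spanning trees.
For each such spanning tree H, let X_H = 1 if all 4 edges of H are present in G. Then P[X_H = 1] = p^{4} = (4/5)^{4} = 256/625.
Summing the indicators: E[X] = Σ_H E[X_H] = 125 · p^{4} = 125 · 256/625 = 256/5.
Numerically: E[X] ≈ 51.2.

E[X] = 125 · (4/5)^{4} = 256/5 ≈ 51.2.


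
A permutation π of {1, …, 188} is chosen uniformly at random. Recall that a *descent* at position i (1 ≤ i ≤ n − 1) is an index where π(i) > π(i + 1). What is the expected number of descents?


Write X = Σ X_I over i = 1, …, 187, with X_I the indicator of one descent.
There are 187 indicators.
For each fixed i, the pair (π(i), π(i+1)) is a uniformly random ordered pair of distinct values from {1, …, 188}; by symmetry P[π(i) > π(i+1)] = 1/2.
By linearity: E[X] = 187 · (1/2) = (188 − 1) · (1/2) = 187/2 ≈ 93.5000.

E[X] = 187/2 = 93.5000.


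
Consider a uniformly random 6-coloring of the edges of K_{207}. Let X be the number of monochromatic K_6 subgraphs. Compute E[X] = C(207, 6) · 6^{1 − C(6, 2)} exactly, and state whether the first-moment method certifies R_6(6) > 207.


E[X] = C(207, 6) · 6^{1 − 15} = 101563230237 · 6^{−14} = 101563230237/78364164096.
As a reduced fraction: E[X] = 33854410079/26121388032 ≈ 1.2960.
Is E[X] < 1? NO.
Since E[X] ≥ 1, the first-moment bound is inconclusive at n = 207; it does NOT by itself certify R_6(6) > 207.

E[X] = 33854410079/26121388032 ≈ 1.2960; E[X] ≥ 1; first-moment method inconclusive here.


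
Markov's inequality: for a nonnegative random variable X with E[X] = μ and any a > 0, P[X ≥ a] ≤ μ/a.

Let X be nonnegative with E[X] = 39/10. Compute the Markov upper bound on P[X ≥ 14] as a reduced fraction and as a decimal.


μ = E[X] = 39/10, a = 14.
Markov: P[X ≥ 14] ≤ μ/a = (39/10)/14 = 39/140.
Numerically: ≈ 0.27857.
(Since a = 14 > μ = 3.90000, the bound 39/140 is < 1 and informative.)

P[X ≥ 14] ≤ 39/140 ≈ 0.27857.


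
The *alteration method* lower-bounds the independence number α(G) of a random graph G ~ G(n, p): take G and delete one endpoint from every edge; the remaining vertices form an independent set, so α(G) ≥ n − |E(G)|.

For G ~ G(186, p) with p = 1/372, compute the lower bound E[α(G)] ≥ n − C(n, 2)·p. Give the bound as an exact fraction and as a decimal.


E[|E(G)|] = C(186, 2)·p = 17205 · (1/372) = 185/4.
E[α(G)] ≥ n − E[|E(G)|] = 186 − 185/4 = 559/4.
Numerically: ≈ 139.750.
(This is only a lower bound; the true E[α(G)] may be larger.)

E[α(G)] ≥ 559/4 ≈ 139.750.


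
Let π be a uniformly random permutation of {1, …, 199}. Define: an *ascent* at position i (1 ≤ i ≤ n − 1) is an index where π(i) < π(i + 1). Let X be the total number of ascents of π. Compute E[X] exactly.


Write X = Σ X_I over i = 1, …, 198, with X_I the indicator of one ascent.
There are 198 indicators.
For each fixed i, the pair (π(i), π(i+1)) is a uniformly random ordered pair of distinct values from {1, …, 199}; by symmetry P[π(i) < π(i+1)] = 1/2.
By linearity: E[X] = 198 · (1/2) = (199 − 1) · (1/2) = 99 ≈ 99.00000.

E[X] = 99 = 99.00000.


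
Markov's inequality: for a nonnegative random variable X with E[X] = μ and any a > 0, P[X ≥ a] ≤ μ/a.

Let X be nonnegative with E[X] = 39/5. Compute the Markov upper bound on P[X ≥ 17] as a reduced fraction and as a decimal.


μ = E[X] = 39/5, a = 17.
Markov: P[X ≥ 17] ≤ μ/a = (39/5)/17 = 39/85.
Numerically: ≈ 0.458824.
(Since a = 17 > μ = 7.800000, the bound 39/85 is < 1 and informative.)

P[X ≥ 17] ≤ 39/85 ≈ 0.458824.


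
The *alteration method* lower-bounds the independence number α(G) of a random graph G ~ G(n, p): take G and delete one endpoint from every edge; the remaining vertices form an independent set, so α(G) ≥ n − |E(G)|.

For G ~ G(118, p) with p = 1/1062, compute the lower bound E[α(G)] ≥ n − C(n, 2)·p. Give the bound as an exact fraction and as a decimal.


E[|E(G)|] = C(118, 2)·p = 6903 · (1/1062) = 13/2.
E[α(G)] ≥ n − E[|E(G)|] = 118 − 13/2 = 223/2.
Numerically: ≈ 111.50000.
(This is only a lower bound; the true E[α(G)] may be larger.)

E[α(G)] ≥ 223/2 ≈ 111.50000.


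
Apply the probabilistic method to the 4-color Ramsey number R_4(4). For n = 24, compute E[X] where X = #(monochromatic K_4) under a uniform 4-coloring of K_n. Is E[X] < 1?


E[X] = C(24, 4) · 4^{1 − 6} = 10626 · 4^{−5} = 10626/1024.
As a reduced fraction: E[X] = 5313/512 ≈ 10.376953.
Is E[X] < 1? NO.
Since E[X] ≥ 1, the first-moment bound is inconclusive at n = 24; it does NOT by itself certify R_4(4) > 24.

E[X] = 5313/512 ≈ 10.376953; E[X] ≥ 1; first-moment method inconclusive here.


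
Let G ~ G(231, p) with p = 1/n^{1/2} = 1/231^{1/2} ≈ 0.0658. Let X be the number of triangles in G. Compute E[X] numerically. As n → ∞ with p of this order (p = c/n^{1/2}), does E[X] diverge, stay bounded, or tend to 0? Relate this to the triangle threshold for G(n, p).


Number of potential triangles: C(231, 3) = 2027795.
Each occurs with probability p³ ≈ (0.0658)³ ≈ 2.848276e-04.
By linearity: E[X] = C(231, 3)·p³ ≈ 2027795 · 2.848276e-04 ≈ 577.5719.
Since α = 1/2 < 1, p = c/n^{1/2} ≫ 1/n is above the triangle threshold p ~ 1/n. Asymptotically E[X] ~ (c³/6)·n^{3(1−α)} = (1³/6)·n^{1.5} → ∞; triangles are abundant w.h.p.

E[X] ≈ 577.5719; in regime p = Θ(1/n^{1/2}) E[X] diverges (above the triangle threshold p ~ 1/n).


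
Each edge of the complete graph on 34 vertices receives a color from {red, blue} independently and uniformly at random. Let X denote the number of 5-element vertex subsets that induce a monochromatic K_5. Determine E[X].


Let X = Σ_S X_S over the C(34, 5) = 278256 subsets S of size 5, where X_S = 1 if the K_5 on S is monochromatic.
For a fixed S, the K_5 on S has C(5, 2) = 10 edges. P[all 10 edges red] = (1/2)^10, and likewise for blue, so P[monochromatic] = 2·(1/2)^10 = 2^{1 − 10} = 1/512.
Summing: E[X] = C(34, 5) · 2^{1 − 10} = 278256 · 1/512 = 17391/32.
Numerically: E[X] ≈ 543.46875.

E[X] = C(34,5)·2^(1−C(5,2)) = 17391/32 ≈ 543.46875.


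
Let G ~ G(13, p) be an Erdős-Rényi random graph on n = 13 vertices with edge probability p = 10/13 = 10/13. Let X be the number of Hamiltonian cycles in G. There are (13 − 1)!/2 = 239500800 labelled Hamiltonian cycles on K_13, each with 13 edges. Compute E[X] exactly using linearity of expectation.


K_13 has (13 − 1)!/2 = 239500800 labelled Hamiltonian cycles.
For each such Hamiltonian cycle H, let X_H = 1 if all 13 edges of H are present in G. Then P[X_H = 1] = p^{13} = (10/13)^{13} = 10000000000000/302875106592253.
Summing the indicators: E[X] = Σ_H E[X_H] = 239500800 · p^{13} = 239500800 · 10000000000000/302875106592253 = 2395008000000000000000/302875106592253.
Numerically: E[X] ≈ 7.9076e+06.

E[X] = 239500800 · (10/13)^{13} = 2395008000000000000000/302875106592253 ≈ 7.9076e+06.


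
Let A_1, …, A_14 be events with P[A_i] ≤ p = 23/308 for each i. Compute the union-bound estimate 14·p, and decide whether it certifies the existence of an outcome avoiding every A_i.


Union bound: P[∪_{i=1}^{14} A_i] ≤ Σ_i P[A_i] ≤ 14·p = 14·(23/308) = 23/22.
Numerically: 23/22 ≈ 1.045.
Is 23/22 < 1? NO.
Since the bound 23/22 is ≥ 1, the union bound is uninformative here; it does NOT by itself certify existence.

14·p = 23/22 ≈ 1.045; existence NOT certified by the union bound.


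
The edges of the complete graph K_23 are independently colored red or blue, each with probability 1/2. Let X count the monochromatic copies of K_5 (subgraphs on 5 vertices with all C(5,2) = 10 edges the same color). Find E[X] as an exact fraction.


Let X = Σ_S X_S over the C(23, 5) = 33649 subsets S of size 5, where X_S = 1 if the K_5 on S is monochromatic.
For a fixed S, the K_5 on S has C(5, 2) = 10 edges. P[all 10 edges red] = (1/2)^10, and likewise for blue, so P[monochromatic] = 2·(1/2)^10 = 2^{1 − 10} = 1/512.
Summing: E[X] = C(23, 5) · 2^{1 − 10} = 33649 · 1/512 = 33649/512.
Numerically: E[X] ≈ 65.72070.

E[X] = C(23,5)·2^(1−C(5,2)) = 33649/512 ≈ 65.72070.


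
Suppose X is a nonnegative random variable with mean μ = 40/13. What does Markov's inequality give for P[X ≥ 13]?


μ = E[X] = 40/13, a = 13.
Markov: P[X ≥ 13] ≤ μ/a = (40/13)/13 = 40/169.
Numerically: ≈ 0.2367.
(Since a = 13 > μ = 3.0769, the bound 40/169 is < 1 and informative.)

P[X ≥ 13] ≤ 40/169 ≈ 0.2367.


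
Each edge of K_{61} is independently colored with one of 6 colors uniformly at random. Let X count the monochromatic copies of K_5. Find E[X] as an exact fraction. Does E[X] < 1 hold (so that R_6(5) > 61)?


E[X] = C(61, 5) · 6^{1 − 10} = 5949147 · 6^{−9} = 5949147/10077696.
As a reduced fraction: E[X] = 1983049/3359232 ≈ 0.5903281.
Is E[X] < 1? YES.
Since E[X] < 1, there exists a 6-coloring of K_{61} with no monochromatic K_5; hence R_6(5) > 61.

E[X] = 1983049/3359232 ≈ 0.5903281; E[X] < 1, so R_6(5) > 61.


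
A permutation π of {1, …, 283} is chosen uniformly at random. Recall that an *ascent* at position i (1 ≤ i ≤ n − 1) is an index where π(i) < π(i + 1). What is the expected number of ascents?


Write X = Σ X_I over i = 1, …, 282, with X_I the indicator of one ascent.
There are 282 indicators.
For each fixed i, the pair (π(i), π(i+1)) is a uniformly random ordered pair of distinct values from {1, …, 283}; by symmetry P[π(i) < π(i+1)] = 1/2.
By linearity: E[X] = 282 · (1/2) = (283 − 1) · (1/2) = 141 ≈ 141.000000.

E[X] = 141 = 141.000000.


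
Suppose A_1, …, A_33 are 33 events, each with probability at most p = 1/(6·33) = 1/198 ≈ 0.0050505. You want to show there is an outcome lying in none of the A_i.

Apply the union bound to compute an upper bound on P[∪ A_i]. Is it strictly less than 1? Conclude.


Union bound: P[∪_{i=1}^{33} A_i] ≤ Σ_i P[A_i] ≤ 33·p = 33·(1/198) = 1/6.
Numerically: 1/6 ≈ 0.1666667.
Is 1/6 < 1? YES.
Since P[∪ A_i] ≤ 1/6 < 1, the complement has P[∩ A_i^c] ≥ 1 − 1/6 = 5/6 > 0, so some outcome avoids every A_i.

33·p = 1/6 ≈ 0.1666667; existence CERTIFIED by the union bound.


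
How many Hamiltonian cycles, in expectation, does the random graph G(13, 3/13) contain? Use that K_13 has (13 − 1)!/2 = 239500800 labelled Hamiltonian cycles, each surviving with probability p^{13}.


K_13 has (13 − 1)!/2 = 239500800 labelled Hamiltonian cycles.
For each such Hamiltonian cycle H, let X_H = 1 if all 13 edges of H are present in G. Then P[X_H = 1] = p^{13} = (3/13)^{13} = 1594323/302875106592253.
By linearity of expectation: E[X] = Σ_H E[X_H] = 239500800 · p^{13} = 239500800 · 1594323/302875106592253 = 381841633958400/302875106592253.
Numerically: E[X] ≈ 1.2607.

E[X] = 239500800 · (3/13)^{13} = 381841633958400/302875106592253 ≈ 1.2607.


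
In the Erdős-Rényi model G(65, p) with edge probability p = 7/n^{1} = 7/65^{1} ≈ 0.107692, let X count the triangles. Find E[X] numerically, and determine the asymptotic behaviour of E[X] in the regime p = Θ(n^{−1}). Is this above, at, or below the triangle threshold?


Number of potential triangles: C(65, 3) = 43680.
Each occurs with probability p³ ≈ (0.107692)³ ≈ 1.24897588e-03.
By linearity: E[X] = C(65, 3)·p³ ≈ 43680 · 1.24897588e-03 ≈ 54.555266.
Here α = 1, so p = 7/n is exactly at the triangle threshold p ~ 1/n. Asymptotically E[X] → c³/6 = 7³/6 = 343/6 ≈ 57.166667, a bounded constant. In this regime the triangle count is asymptotically Poisson(c³/6).

E[X] ≈ 54.555266; in regime p = Θ(1/n^{1}) E[X] stays bounded (at the triangle threshold p ~ 1/n).


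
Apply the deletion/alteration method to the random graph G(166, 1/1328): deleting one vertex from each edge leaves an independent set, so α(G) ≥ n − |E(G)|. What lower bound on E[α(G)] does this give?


E[|E(G)|] = C(166, 2)·p = 13695 · (1/1328) = 165/16.
E[α(G)] ≥ n − E[|E(G)|] = 166 − 165/16 = 2491/16.
Numerically: ≈ 155.688.
(This is only a lower bound; the true E[α(G)] may be larger.)

E[α(G)] ≥ 2491/16 ≈ 155.688.


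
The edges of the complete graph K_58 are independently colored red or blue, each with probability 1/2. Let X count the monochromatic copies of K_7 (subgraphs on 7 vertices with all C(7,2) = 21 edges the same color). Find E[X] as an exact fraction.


Let X = Σ_S X_S over the C(58, 7) = 300674088 subsets S of size 7, where X_S = 1 if the K_7 on S is monochromatic.
For a fixed S, the K_7 on S has C(7, 2) = 21 edges. P[all 21 edges red] = (1/2)^21, and likewise for blue, so P[monochromatic] = 2·(1/2)^21 = 2^{1 − 21} = 1/1048576.
By linearity: E[X] = C(58, 7) · 2^{1 − 21} = 300674088 · 1/1048576 = 37584261/131072.
Numerically: E[X] ≈ 286.7452.

E[X] = C(58,7)·2^(1−C(7,2)) = 37584261/131072 ≈ 286.7452.


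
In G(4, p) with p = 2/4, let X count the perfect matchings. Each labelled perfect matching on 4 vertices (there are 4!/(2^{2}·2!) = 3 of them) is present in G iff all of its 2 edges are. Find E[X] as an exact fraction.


K_4 has 4!/(2^{2}·2!) = 3 labelled perfect matchings.
For each such perfect matching H, let X_H = 1 if all 2 edges of H are present in G. Then P[X_H = 1] = p^{2} = (1/2)^{2} = 1/4.
Summing the indicators: E[X] = Σ_H E[X_H] = 3 · p^{2} = 3 · 1/4 = 3/4.
Numerically: E[X] ≈ 0.75.

E[X] = 3 · (1/2)^{2} = 3/4 ≈ 0.75.


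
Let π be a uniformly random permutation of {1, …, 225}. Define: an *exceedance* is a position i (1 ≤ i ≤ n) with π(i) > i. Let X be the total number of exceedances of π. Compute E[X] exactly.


Write X = Σ_{i=1}^{225} X_i, where X_i = 1_{π(i) > i}.
For each fixed i, π(i) is uniform over {1, …, 225} (marginal of a uniform permutation), so P[π(i) > i] = (n − i)/n. Summing: Σ_{i=1}^{225} (n − i)/n = (0 + 1 + … + 224)/225 = 225(225 − 1)/(2·225) = (225 − 1)/2.
Hence E[X] = Σ_{i=1}^{225} (225 − i)/225 = 112 ≈ 112.0000.

E[X] = 112 = 112.0000.


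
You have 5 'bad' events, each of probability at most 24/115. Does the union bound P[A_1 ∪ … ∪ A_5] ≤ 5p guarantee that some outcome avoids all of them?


Union bound: P[∪_{i=1}^{5} A_i] ≤ Σ_i P[A_i] ≤ 5·p = 5·(24/115) = 24/23.
Numerically: 24/23 ≈ 1.0435.
Is 24/23 < 1? NO.
Since the bound 24/23 is ≥ 1, the union bound is uninformative here; it does NOT by itself certify existence.

5·p = 24/23 ≈ 1.0435; existence NOT certified by the union bound.


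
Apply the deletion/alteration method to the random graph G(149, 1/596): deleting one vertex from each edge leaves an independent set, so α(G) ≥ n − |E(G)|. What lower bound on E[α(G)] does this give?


E[|E(G)|] = C(149, 2)·p = 11026 · (1/596) = 37/2.
E[α(G)] ≥ n − E[|E(G)|] = 149 − 37/2 = 261/2.
Numerically: ≈ 130.500000.
(This is only a lower bound; the true E[α(G)] may be larger.)

E[α(G)] ≥ 261/2 ≈ 130.500000.


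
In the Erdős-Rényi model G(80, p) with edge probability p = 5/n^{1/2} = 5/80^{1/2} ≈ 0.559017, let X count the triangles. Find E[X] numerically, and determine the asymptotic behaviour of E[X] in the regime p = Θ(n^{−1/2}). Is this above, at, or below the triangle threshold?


Number of potential triangles: C(80, 3) = 82160.
Each occurs with probability p³ ≈ (0.559017)³ ≈ 1.74692811e-01.
By linearity: E[X] = C(80, 3)·p³ ≈ 82160 · 1.74692811e-01 ≈ 14352.761331.
Since α = 1/2 < 1, p = c/n^{1/2} ≫ 1/n is above the triangle threshold p ~ 1/n. Asymptotically E[X] ~ (c³/6)·n^{3(1−α)} = (5³/6)·n^{1.5} → ∞; triangles are abundant w.h.p.

E[X] ≈ 14352.761331; in regime p = Θ(1/n^{1/2}) E[X] diverges (above the triangle threshold p ~ 1/n).


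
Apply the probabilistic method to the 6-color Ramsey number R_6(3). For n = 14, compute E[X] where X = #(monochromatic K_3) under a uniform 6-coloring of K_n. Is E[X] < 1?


E[X] = C(14, 3) · 6^{1 − 3} = 364 · 6^{−2} = 364/36.
As a reduced fraction: E[X] = 91/9 ≈ 10.11111.
Is E[X] < 1? NO.
Since E[X] ≥ 1, the first-moment bound is inconclusive at n = 14; it does NOT by itself certify R_6(3) > 14.

E[X] = 91/9 ≈ 10.11111; E[X] ≥ 1; first-moment method inconclusive here.


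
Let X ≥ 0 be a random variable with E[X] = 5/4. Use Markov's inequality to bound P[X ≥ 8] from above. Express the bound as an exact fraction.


μ = E[X] = 5/4, a = 8.
Markov: P[X ≥ 8] ≤ μ/a = (5/4)/8 = 5/32.
Numerically: ≈ 0.156.
(Since a = 8 > μ = 1.250, the bound 5/32 is < 1 and informative.)

P[X ≥ 8] ≤ 5/32 ≈ 0.156.


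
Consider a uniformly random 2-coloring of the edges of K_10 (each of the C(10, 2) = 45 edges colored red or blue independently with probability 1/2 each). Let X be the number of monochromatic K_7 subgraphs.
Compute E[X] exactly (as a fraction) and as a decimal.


Let X = Σ_S X_S over the C(10, 7) = 120 subsets S of size 7, where X_S = 1 if the K_7 on S is monochromatic.
For a fixed S, the K_7 on S has C(7, 2) = 21 edges. P[all 21 edges red] = (1/2)^21, and likewise for blue, so P[monochromatic] = 2·(1/2)^21 = 2^{1 − 21} = 1/1048576.
By linearity of expectation: E[X] = C(10, 7) · 2^{1 − 21} = 120 · 1/1048576 = 15/131072.
Numerically: E[X] ≈ 0.00011.

E[X] = C(10,7)·2^(1−C(7,2)) = 15/131072 ≈ 0.00011.


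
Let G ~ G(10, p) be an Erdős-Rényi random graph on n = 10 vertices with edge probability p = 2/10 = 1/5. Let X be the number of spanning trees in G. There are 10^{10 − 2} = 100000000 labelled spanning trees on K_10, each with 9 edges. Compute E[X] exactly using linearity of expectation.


K_10 has 10^{10 − 2} = 100000000 labelled spanning trees.
For each such spanning tree H, let X_H = 1 if all 9 edges of H are present in G. Then P[X_H = 1] = p^{9} = (1/5)^{9} = 1/1953125.
Summing the indicators: E[X] = Σ_H E[X_H] = 100000000 · p^{9} = 100000000 · 1/1953125 = 256/5.
Numerically: E[X] ≈ 51.2.

E[X] = 100000000 · (1/5)^{9} = 256/5 ≈ 51.2.


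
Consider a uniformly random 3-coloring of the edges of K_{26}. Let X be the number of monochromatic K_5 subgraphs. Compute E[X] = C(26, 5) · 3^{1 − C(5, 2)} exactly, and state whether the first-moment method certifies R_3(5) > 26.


E[X] = C(26, 5) · 3^{1 − 10} = 65780 · 3^{−9} = 65780/19683.
As a reduced fraction: E[X] = 65780/19683 ≈ 3.34197.
Is E[X] < 1? NO.
Since E[X] ≥ 1, the first-moment bound is inconclusive at n = 26; it does NOT by itself certify R_3(5) > 26.

E[X] = 65780/19683 ≈ 3.34197; E[X] ≥ 1; first-moment method inconclusive here.


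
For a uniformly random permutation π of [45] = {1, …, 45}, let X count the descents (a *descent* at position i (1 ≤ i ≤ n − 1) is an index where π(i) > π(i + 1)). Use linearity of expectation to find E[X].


Write X = Σ X_I over i = 1, …, 44, with X_I the indicator of one descent.
There are 44 indicators.
For each fixed i, the pair (π(i), π(i+1)) is a uniformly random ordered pair of distinct values from {1, …, 45}; by symmetry P[π(i) > π(i+1)] = 1/2.
By linearity: E[X] = 44 · (1/2) = (45 − 1) · (1/2) = 22 ≈ 22.000000.

E[X] = 22 = 22.000000.


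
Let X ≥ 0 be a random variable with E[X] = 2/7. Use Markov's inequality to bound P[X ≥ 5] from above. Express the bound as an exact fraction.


μ = E[X] = 2/7, a = 5.
Markov: P[X ≥ 5] ≤ μ/a = (2/7)/5 = 2/35.
Numerically: ≈ 0.05714.
(Since a = 5 > μ = 0.28571, the bound 2/35 is < 1 and informative.)

P[X ≥ 5] ≤ 2/35 ≈ 0.05714.


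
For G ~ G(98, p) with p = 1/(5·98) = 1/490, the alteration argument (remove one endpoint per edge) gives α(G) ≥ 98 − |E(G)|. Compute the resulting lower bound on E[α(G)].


E[|E(G)|] = C(98, 2)·p = 4753 · (1/490) = 97/10.
E[α(G)] ≥ n − E[|E(G)|] = 98 − 97/10 = 883/10.
Numerically: ≈ 88.300000.
(This is only a lower bound; the true E[α(G)] may be larger.)

E[α(G)] ≥ 883/10 ≈ 88.300000.


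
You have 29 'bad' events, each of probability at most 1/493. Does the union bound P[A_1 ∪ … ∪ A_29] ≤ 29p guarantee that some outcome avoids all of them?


Union bound: P[∪_{i=1}^{29} A_i] ≤ Σ_i P[A_i] ≤ 29·p = 29·(1/493) = 1/17.
Numerically: 1/17 ≈ 0.05882.
Is 1/17 < 1? YES.
Since P[∪ A_i] ≤ 1/17 < 1, the complement has P[∩ A_i^c] ≥ 1 − 1/17 = 16/17 > 0, so some outcome avoids every A_i.

29·p = 1/17 ≈ 0.05882; existence CERTIFIED by the union bound.


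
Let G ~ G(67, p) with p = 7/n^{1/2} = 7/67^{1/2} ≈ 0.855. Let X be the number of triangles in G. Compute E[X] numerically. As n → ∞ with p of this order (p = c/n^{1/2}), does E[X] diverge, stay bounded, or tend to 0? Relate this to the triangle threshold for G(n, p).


Number of potential triangles: C(67, 3) = 47905.
Each occurs with probability p³ ≈ (0.855)³ ≈ 6.25435e-01.
By linearity: E[X] = C(67, 3)·p³ ≈ 47905 · 6.25435e-01 ≈ 29961.445.
Since α = 1/2 < 1, p = c/n^{1/2} ≫ 1/n is above the triangle threshold p ~ 1/n. Asymptotically E[X] ~ (c³/6)·n^{3(1−α)} = (7³/6)·n^{1.5} → ∞; triangles are abundant w.h.p.

E[X] ≈ 29961.445; in regime p = Θ(1/n^{1/2}) E[X] diverges (above the triangle threshold p ~ 1/n).


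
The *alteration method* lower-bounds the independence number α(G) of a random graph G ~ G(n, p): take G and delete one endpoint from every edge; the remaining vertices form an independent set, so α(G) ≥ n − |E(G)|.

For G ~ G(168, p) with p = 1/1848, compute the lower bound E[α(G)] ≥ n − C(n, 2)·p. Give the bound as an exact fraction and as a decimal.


E[|E(G)|] = C(168, 2)·p = 14028 · (1/1848) = 167/22.
E[α(G)] ≥ n − E[|E(G)|] = 168 − 167/22 = 3529/22.
Numerically: ≈ 160.409091.
(This is only a lower bound; the true E[α(G)] may be larger.)

E[α(G)] ≥ 3529/22 ≈ 160.409091.


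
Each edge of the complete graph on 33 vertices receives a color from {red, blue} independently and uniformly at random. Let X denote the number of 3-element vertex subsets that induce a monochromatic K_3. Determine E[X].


Let X = Σ_S X_S over the C(33, 3) = 5456 subsets S of size 3, where X_S = 1 if the K_3 on S is monochromatic.
For a fixed S, the K_3 on S has C(3, 2) = 3 edges. P[all 3 edges red] = (1/2)^3, and likewise for blue, so P[monochromatic] = 2·(1/2)^3 = 2^{1 − 3} = 1/4.
Summing: E[X] = C(33, 3) · 2^{1 − 3} = 5456 · 1/4 = 1364.
Numerically: E[X] ≈ 1364.00000.

E[X] = C(33,3)·2^(1−C(3,2)) = 1364 ≈ 1364.00000.


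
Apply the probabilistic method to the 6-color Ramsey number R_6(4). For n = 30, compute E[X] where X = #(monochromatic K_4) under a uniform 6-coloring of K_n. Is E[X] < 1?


E[X] = C(30, 4) · 6^{1 − 6} = 27405 · 6^{−5} = 27405/7776.
As a reduced fraction: E[X] = 1015/288 ≈ 3.5243.
Is E[X] < 1? NO.
Since E[X] ≥ 1, the first-moment bound is inconclusive at n = 30; it does NOT by itself certify R_6(4) > 30.

E[X] = 1015/288 ≈ 3.5243; E[X] ≥ 1; first-moment method inconclusive here.


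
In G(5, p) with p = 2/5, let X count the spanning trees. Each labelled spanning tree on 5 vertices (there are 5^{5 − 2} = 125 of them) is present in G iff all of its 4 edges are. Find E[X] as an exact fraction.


K_5 has 5^{5 − 2} = 125 labelled spanning trees.
For each such spanning tree H, let X_H = 1 if all 4 edges of H are present in G. Then P[X_H = 1] = p^{4} = (2/5)^{4} = 16/625.
By linearity: E[X] = Σ_H E[X_H] = 125 · p^{4} = 125 · 16/625 = 16/5.
Numerically: E[X] ≈ 3.2.

E[X] = 125 · (2/5)^{4} = 16/5 ≈ 3.2.


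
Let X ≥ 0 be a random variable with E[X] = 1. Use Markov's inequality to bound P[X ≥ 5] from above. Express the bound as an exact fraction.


μ = E[X] = 1, a = 5.
Markov: P[X ≥ 5] ≤ μ/a = (1)/5 = 1/5.
Numerically: ≈ 0.200000.
(Since a = 5 > μ = 1.000000, the bound 1/5 is < 1 and informative.)

P[X ≥ 5] ≤ 1/5 ≈ 0.200000.


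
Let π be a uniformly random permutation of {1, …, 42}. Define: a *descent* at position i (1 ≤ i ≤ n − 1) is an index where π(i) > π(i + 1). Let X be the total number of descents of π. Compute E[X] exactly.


Write X = Σ X_I over i = 1, …, 41, with X_I the indicator of one descent.
There are 41 indicators.
For each fixed i, the pair (π(i), π(i+1)) is a uniformly random ordered pair of distinct values from {1, …, 42}; by symmetry P[π(i) > π(i+1)] = 1/2.
By linearity: E[X] = 41 · (1/2) = (42 − 1) · (1/2) = 41/2 ≈ 20.500000.

E[X] = 41/2 = 20.500000.


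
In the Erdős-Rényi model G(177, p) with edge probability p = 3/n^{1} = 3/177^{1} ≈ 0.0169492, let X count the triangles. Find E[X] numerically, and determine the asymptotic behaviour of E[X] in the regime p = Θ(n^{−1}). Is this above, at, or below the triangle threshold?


Number of potential triangles: C(177, 3) = 908600.
Each occurs with probability p³ ≈ (0.0169492)³ ≈ 4.86904698e-06.
By linearity: E[X] = C(177, 3)·p³ ≈ 908600 · 4.86904698e-06 ≈ 4.424016.
Here α = 1, so p = 3/n is exactly at the triangle threshold p ~ 1/n. Asymptotically E[X] → c³/6 = 3³/6 = 9/2 ≈ 4.500000, a bounded constant. In this regime the triangle count is asymptotically Poisson(c³/6).

E[X] ≈ 4.424016; in regime p = Θ(1/n^{1}) E[X] stays bounded (at the triangle threshold p ~ 1/n).


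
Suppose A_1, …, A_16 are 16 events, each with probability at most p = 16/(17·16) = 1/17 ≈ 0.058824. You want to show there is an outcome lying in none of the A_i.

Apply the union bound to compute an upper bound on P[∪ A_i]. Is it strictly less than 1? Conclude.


Union bound: P[∪_{i=1}^{16} A_i] ≤ Σ_i P[A_i] ≤ 16·p = 16·(1/17) = 16/17.
Numerically: 16/17 ≈ 0.941176.
Is 16/17 < 1? YES.
Since P[∪ A_i] ≤ 16/17 < 1, the complement has P[∩ A_i^c] ≥ 1 − 16/17 = 1/17 > 0, so some outcome avoids every A_i.

16·p = 16/17 ≈ 0.941176; existence CERTIFIED by the union bound.


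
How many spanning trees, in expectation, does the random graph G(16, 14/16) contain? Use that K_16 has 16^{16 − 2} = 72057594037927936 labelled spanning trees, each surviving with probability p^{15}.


K_16 has 16^{16 − 2} = 72057594037927936 labelled spanning trees.
For each such spanning tree H, let X_H = 1 if all 15 edges of H are present in G. Then P[X_H = 1] = p^{15} = (7/8)^{15} = 4747561509943/35184372088832.
By linearity: E[X] = Σ_H E[X_H] = 72057594037927936 · p^{15} = 72057594037927936 · 4747561509943/35184372088832 = 9723005972363264.
Numerically: E[X] ≈ 9.72301e+15.

E[X] = 72057594037927936 · (7/8)^{15} = 9723005972363264 ≈ 9.72301e+15.


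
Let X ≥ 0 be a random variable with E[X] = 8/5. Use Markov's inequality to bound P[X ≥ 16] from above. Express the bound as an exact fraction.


μ = E[X] = 8/5, a = 16.
Markov: P[X ≥ 16] ≤ μ/a = (8/5)/16 = 1/10.
Numerically: ≈ 0.1000.
(Since a = 16 > μ = 1.6000, the bound 1/10 is < 1 and informative.)

P[X ≥ 16] ≤ 1/10 ≈ 0.1000.


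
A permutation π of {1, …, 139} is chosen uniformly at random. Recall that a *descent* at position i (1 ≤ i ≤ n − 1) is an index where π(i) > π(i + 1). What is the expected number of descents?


Write X = Σ X_I over i = 1, …, 138, with X_I the indicator of one descent.
There are 138 indicators.
For each fixed i, the pair (π(i), π(i+1)) is a uniformly random ordered pair of distinct values from {1, …, 139}; by symmetry P[π(i) > π(i+1)] = 1/2.
By linearity: E[X] = 138 · (1/2) = (139 − 1) · (1/2) = 69 ≈ 69.000000.

E[X] = 69 = 69.000000.


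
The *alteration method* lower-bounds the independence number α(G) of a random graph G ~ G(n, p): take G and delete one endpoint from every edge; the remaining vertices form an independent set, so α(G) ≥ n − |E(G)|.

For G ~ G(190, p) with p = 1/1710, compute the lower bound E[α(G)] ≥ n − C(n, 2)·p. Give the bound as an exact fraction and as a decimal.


E[|E(G)|] = C(190, 2)·p = 17955 · (1/1710) = 21/2.
E[α(G)] ≥ n − E[|E(G)|] = 190 − 21/2 = 359/2.
Numerically: ≈ 179.50000.
(This is only a lower bound; the true E[α(G)] may be larger.)

E[α(G)] ≥ 359/2 ≈ 179.50000.


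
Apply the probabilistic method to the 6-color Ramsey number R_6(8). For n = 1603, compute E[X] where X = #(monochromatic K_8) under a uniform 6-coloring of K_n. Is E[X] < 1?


E[X] = C(1603, 8) · 6^{1 − 28} = 1062551202482611197720 · 6^{−27} = 1062551202482611197720/1023490369077469249536.
As a reduced fraction: E[X] = 14757655590036266635/14215144014964850688 ≈ 1.038164.
Is E[X] < 1? NO.
Since E[X] ≥ 1, the first-moment bound is inconclusive at n = 1603; it does NOT by itself certify R_6(8) > 1603.

E[X] = 14757655590036266635/14215144014964850688 ≈ 1.038164; E[X] ≥ 1; first-moment method inconclusive here.


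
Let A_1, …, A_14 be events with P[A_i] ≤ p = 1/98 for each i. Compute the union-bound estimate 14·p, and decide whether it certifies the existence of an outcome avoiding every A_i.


Union bound: P[∪_{i=1}^{14} A_i] ≤ Σ_i P[A_i] ≤ 14·p = 14·(1/98) = 1/7.
Numerically: 1/7 ≈ 0.14286.
Is 1/7 < 1? YES.
Since P[∪ A_i] ≤ 1/7 < 1, the complement has P[∩ A_i^c] ≥ 1 − 1/7 = 6/7 > 0, so some outcome avoids every A_i.

14·p = 1/7 ≈ 0.14286; existence CERTIFIED by the union bound.


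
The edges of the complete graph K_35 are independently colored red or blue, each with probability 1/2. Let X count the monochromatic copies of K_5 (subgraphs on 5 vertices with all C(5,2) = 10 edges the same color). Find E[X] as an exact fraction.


Let X = Σ_S X_S over the C(35, 5) = 324632 subsets S of size 5, where X_S = 1 if the K_5 on S is monochromatic.
For a fixed S, the K_5 on S has C(5, 2) = 10 edges. P[all 10 edges red] = (1/2)^10, and likewise for blue, so P[monochromatic] = 2·(1/2)^10 = 2^{1 − 10} = 1/512.
Summing: E[X] = C(35, 5) · 2^{1 − 10} = 324632 · 1/512 = 40579/64.
Numerically: E[X] ≈ 634.046875.

E[X] = C(35,5)·2^(1−C(5,2)) = 40579/64 ≈ 634.046875.


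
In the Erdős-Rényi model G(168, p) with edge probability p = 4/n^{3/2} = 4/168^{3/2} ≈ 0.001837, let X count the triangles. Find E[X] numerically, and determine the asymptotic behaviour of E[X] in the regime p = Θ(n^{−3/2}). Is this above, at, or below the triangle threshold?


Number of potential triangles: C(168, 3) = 776216.
Each occurs with probability p³ ≈ (0.001837)³ ≈ 6.198523e-09.
By linearity: E[X] = C(168, 3)·p³ ≈ 776216 · 6.198523e-09 ≈ 0.0048.
Since α = 3/2 > 1, p = c/n^{3/2} = o(1/n) is below the triangle threshold p ~ 1/n. Asymptotically E[X] ~ (c³/6)·n^{3(1−α)} = (4³/6)·n^{-1.5} → 0, so by Markov's inequality G has no triangles w.h.p.

E[X] ≈ 0.0048; in regime p = Θ(1/n^{3/2}) E[X] tends to 0 (below the triangle threshold p ~ 1/n).


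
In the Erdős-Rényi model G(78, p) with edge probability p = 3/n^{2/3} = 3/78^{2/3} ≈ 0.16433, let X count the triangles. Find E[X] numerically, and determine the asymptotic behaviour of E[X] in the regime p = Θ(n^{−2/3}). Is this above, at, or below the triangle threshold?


Number of potential triangles: C(78, 3) = 76076.
Each occurs with probability p³ ≈ (0.16433)³ ≈ 4.4378698e-03.
By linearity: E[X] = C(78, 3)·p³ ≈ 76076 · 4.4378698e-03 ≈ 337.61538.
Since α = 2/3 < 1, p = c/n^{2/3} ≫ 1/n is above the triangle threshold p ~ 1/n. Asymptotically E[X] ~ (c³/6)·n^{3(1−α)} = (3³/6)·n^{1} → ∞; triangles are abundant w.h.p.

E[X] ≈ 337.61538; in regime p = Θ(1/n^{2/3}) E[X] diverges (above the triangle threshold p ~ 1/n).


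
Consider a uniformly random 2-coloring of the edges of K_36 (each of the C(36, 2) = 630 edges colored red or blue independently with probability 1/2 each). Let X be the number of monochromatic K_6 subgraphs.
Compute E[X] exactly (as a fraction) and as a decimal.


Let X = Σ_S X_S over the C(36, 6) = 1947792 subsets S of size 6, where X_S = 1 if the K_6 on S is monochromatic.
For a fixed S, the K_6 on S has C(6, 2) = 15 edges. P[all 15 edges red] = (1/2)^15, and likewise for blue, so P[monochromatic] = 2·(1/2)^15 = 2^{1 − 15} = 1/16384.
Summing: E[X] = C(36, 6) · 2^{1 − 15} = 1947792 · 1/16384 = 121737/1024.
Numerically: E[X] ≈ 118.884.

E[X] = C(36,6)·2^(1−C(6,2)) = 121737/1024 ≈ 118.884.


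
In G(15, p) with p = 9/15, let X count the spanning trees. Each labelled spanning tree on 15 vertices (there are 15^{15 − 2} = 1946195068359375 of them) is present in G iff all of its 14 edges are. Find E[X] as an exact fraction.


K_15 has 15^{15 − 2} = 1946195068359375 labelled spanning trees.
For each such spanning tree H, let X_H = 1 if all 14 edges of H are present in G. Then P[X_H = 1] = p^{14} = (3/5)^{14} = 4782969/6103515625.
By linearity: E[X] = Σ_H E[X_H] = 1946195068359375 · p^{14} = 1946195068359375 · 4782969/6103515625 = 7625597484987/5.
Numerically: E[X] ≈ 1.52512e+12.

E[X] = 1946195068359375 · (3/5)^{14} = 7625597484987/5 ≈ 1.52512e+12.


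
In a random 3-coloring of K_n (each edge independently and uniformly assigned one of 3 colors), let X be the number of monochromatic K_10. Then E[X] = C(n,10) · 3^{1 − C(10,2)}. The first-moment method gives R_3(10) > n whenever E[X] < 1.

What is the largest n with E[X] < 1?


We need C(n, 10) · 3^{1 − 45} < 1, i.e. C(n, 10) < 3^{45 − 1} = 984770902183611232881.
Check values of n near the boundary:
  n = 568: C(568, 10) = 889446337783744949208; 889446337783744949208 < 984770902183611232881? YES
  n = 569: C(569, 10) = 905357721286137524328; 905357721286137524328 < 984770902183611232881? YES
  n = 570: C(570, 10) = 921524823451961408691; 921524823451961408691 < 984770902183611232881? YES
  n = 571: C(571, 10) = 937951290893172842001; 937951290893172842001 < 984770902183611232881? YES
  n = 572: C(572, 10) = 954640815642161682606; 954640815642161682606 < 984770902183611232881? YES
  n = 573: C(573, 10) = 971597135635805762226; 971597135635805762226 < 984770902183611232881? YES
  n = 574: C(574, 10) = 988824035203816502691; 988824035203816502691 < 984770902183611232881? NO
The largest n with C(n, 10) < 984770902183611232881 is n = 573 (where E[X] = 35985079097622435638/36472996377170786403 ≈ 0.986623). Hence R_3(10) > 573, i.e. R_3(10) ≥ 574.

Largest n = 573; hence R_3(10) > 573.


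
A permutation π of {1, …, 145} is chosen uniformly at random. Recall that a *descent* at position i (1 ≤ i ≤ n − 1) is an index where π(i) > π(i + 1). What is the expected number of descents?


Write X = Σ X_I over i = 1, …, 144, with X_I the indicator of one descent.
There are 144 indicators.
For each fixed i, the pair (π(i), π(i+1)) is a uniformly random ordered pair of distinct values from {1, …, 145}; by symmetry P[π(i) > π(i+1)] = 1/2.
By linearity: E[X] = 144 · (1/2) = (145 − 1) · (1/2) = 72 ≈ 72.000.

E[X] = 72 = 72.000.


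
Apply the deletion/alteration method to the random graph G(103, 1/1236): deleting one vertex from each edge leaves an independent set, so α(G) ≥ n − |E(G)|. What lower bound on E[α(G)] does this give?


E[|E(G)|] = C(103, 2)·p = 5253 · (1/1236) = 17/4.
E[α(G)] ≥ n − E[|E(G)|] = 103 − 17/4 = 395/4.
Numerically: ≈ 98.7500.
(This is only a lower bound; the true E[α(G)] may be larger.)

E[α(G)] ≥ 395/4 ≈ 98.7500.


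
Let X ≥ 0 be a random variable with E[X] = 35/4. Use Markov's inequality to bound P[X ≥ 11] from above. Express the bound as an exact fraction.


μ = E[X] = 35/4, a = 11.
Markov: P[X ≥ 11] ≤ μ/a = (35/4)/11 = 35/44.
Numerically: ≈ 0.7955.
(Since a = 11 > μ = 8.7500, the bound 35/44 is < 1 and informative.)

P[X ≥ 11] ≤ 35/44 ≈ 0.7955.


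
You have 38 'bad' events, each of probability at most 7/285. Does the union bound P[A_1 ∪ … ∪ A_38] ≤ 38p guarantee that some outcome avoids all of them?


Union bound: P[∪_{i=1}^{38} A_i] ≤ Σ_i P[A_i] ≤ 38·p = 38·(7/285) = 14/15.
Numerically: 14/15 ≈ 0.9333.
Is 14/15 < 1? YES.
Since P[∪ A_i] ≤ 14/15 < 1, the complement has P[∩ A_i^c] ≥ 1 − 14/15 = 1/15 > 0, so some outcome avoids every A_i.

38·p = 14/15 ≈ 0.9333; existence CERTIFIED by the union bound.


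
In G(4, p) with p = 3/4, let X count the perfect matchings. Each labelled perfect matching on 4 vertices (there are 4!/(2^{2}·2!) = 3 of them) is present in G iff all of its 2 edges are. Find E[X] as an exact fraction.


K_4 has 4!/(2^{2}·2!) = 3 labelled perfect matchings.
For each such perfect matching H, let X_H = 1 if all 2 edges of H are present in G. Then P[X_H = 1] = p^{2} = (3/4)^{2} = 9/16.
By linearity of expectation: E[X] = Σ_H E[X_H] = 3 · p^{2} = 3 · 9/16 = 27/16.
Numerically: E[X] ≈ 1.6875.

E[X] = 3 · (3/4)^{2} = 27/16 ≈ 1.6875.


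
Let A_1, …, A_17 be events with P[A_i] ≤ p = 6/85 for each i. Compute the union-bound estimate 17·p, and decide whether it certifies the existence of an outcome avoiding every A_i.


Union bound: P[∪_{i=1}^{17} A_i] ≤ Σ_i P[A_i] ≤ 17·p = 17·(6/85) = 6/5.
Numerically: 6/5 ≈ 1.20000.
Is 6/5 < 1? NO.
Since the bound 6/5 is ≥ 1, the union bound is uninformative here; it does NOT by itself certify existence.

17·p = 6/5 ≈ 1.20000; existence NOT certified by the union bound.


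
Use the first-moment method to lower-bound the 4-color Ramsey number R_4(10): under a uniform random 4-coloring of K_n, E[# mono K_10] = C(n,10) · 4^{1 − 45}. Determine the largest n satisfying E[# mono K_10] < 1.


We need C(n, 10) · 4^{1 − 45} < 1, i.e. C(n, 10) < 4^{45 − 1} = 309485009821345068724781056.
Check values of n near the boundary:
  n = 2021: C(2021, 10) = 306347841644770462864800616; 306347841644770462864800616 < 309485009821345068724781056? YES
  n = 2022: C(2022, 10) = 307870445231474093395937796; 307870445231474093395937796 < 309485009821345068724781056? YES
  n = 2023: C(2023, 10) = 309399856285778485315440716; 309399856285778485315440716 < 309485009821345068724781056? YES
  n = 2024: C(2024, 10) = 310936101848269937576192656; 310936101848269937576192656 < 309485009821345068724781056? NO
  n = 2025: C(2025, 10) = 312479209053472269772600560; 312479209053472269772600560 < 309485009821345068724781056? NO
  n = 2026: C(2026, 10) = 314029205130126398094885285; 314029205130126398094885285 < 309485009821345068724781056? NO
The largest n with C(n, 10) < 309485009821345068724781056 is n = 2023 (where E[X] = 77349964071444621328860179/77371252455336267181195264 ≈ 0.999725). Hence R_4(10) > 2023, i.e. R_4(10) ≥ 2024.

Largest n = 2023; hence R_4(10) > 2023.
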